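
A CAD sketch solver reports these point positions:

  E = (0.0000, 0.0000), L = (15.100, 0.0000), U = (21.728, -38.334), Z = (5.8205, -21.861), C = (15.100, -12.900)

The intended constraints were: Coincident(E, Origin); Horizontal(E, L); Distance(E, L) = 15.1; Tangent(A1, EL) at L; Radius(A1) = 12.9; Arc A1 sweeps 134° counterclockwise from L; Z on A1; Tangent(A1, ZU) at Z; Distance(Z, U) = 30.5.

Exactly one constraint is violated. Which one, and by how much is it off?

Distance(Z, U) = 30.5 — off by 7.60.

E = (0.00, 0.00) ✓; E.y = 0.00, L.y = 0.00 ✓; |EL| = 15.10 ✓; ∠(CL, LE) = 90.00° ✓; |CL| = 12.90 ✓; bearing(C→Z) − bearing(C→L) = 134.0° ✓; |CZ| = 12.90 ✓; ∠(CZ, ZU) = 90.00° ✓; |ZU| = 22.90 ✗.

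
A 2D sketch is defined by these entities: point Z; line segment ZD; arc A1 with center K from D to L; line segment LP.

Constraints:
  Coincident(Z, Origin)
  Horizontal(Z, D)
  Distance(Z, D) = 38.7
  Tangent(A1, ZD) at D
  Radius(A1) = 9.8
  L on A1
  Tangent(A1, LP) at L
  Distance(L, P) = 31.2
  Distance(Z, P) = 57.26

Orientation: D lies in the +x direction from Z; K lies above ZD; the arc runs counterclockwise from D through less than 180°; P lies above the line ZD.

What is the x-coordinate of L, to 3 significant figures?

48.0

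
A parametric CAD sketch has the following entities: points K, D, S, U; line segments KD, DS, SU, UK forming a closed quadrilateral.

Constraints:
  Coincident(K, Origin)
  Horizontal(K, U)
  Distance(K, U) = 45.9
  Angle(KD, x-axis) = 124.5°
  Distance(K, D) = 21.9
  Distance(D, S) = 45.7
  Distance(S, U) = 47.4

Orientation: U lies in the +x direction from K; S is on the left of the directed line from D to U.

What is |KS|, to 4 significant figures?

50.18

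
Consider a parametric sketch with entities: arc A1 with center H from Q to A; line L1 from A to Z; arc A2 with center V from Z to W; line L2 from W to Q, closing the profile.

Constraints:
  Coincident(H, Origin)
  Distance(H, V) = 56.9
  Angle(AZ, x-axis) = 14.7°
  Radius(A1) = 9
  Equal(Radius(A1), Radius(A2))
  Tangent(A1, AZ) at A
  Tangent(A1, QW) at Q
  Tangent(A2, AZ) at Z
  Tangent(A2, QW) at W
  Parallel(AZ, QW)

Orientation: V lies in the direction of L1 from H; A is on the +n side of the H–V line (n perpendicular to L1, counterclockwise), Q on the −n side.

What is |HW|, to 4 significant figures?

57.61

The slot axis is L1's direction at 14.7°, so u = (cos 14.7°, sin 14.7°) = (0.9673, 0.2538) and n = (−sin 14.7°, cos 14.7°) = (-0.2538, 0.9673). H is at the origin and V lies 56.9 along u from H, so V = 56.9·u = (55.04, 14.44). Tangency of A1 to both parallel lines with radius 9.0 puts A and Q at H ± 9.0·n: A = (-2.284, 8.705), Q = (2.284, -8.705). Equal radii place Z and W the same way about V: Z = V + 9.0·n = (52.75, 23.14), W = V − 9.0·n = (57.32, 5.733). Then |HW| = |W − H| = 57.61.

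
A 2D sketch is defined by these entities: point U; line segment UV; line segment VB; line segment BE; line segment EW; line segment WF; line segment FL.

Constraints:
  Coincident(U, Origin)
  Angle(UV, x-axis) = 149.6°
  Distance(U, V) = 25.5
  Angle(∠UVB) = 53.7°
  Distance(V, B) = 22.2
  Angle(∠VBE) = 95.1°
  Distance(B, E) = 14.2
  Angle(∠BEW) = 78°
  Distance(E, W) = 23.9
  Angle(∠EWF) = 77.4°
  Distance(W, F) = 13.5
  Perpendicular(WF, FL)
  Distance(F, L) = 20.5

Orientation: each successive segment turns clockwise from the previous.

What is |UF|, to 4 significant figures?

24.54

U is at the origin; UV runs at 149.6° with length 25.5, so V = (-21.99, 12.90). ∠UVB = 53.7° gives VB at 23.30° from the x-axis; with |VB| = 22.2, B = (-1.605, 21.68). ∠VBE = 95.1° gives BE at -61.60° from the x-axis; with |BE| = 14.2, E = (5.149, 9.194). ∠BEW = 78.0° gives EW at -163.6° from the x-axis; with |EW| = 23.9, W = (-17.78, 2.446). ∠EWF = 77.4° gives WF at 93.80° from the x-axis; with |WF| = 13.5, F = (-18.67, 15.92). Then |UF| = |F − U| = 24.54.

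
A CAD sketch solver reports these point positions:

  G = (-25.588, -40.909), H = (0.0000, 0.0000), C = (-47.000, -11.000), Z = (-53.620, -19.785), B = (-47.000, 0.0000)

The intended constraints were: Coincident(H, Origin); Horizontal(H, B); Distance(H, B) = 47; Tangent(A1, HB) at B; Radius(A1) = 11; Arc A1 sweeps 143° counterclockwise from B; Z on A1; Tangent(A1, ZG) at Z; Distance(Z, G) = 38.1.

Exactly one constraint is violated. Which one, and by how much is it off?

Distance(Z, G) = 38.1 — off by 3.00.

H = (0.00, 0.00) ✓; H.y = 0.00, B.y = 0.00 ✓; |HB| = 47.00 ✓; ∠(CB, BH) = 90.00° ✓; |CB| = 11.00 ✓; bearing(C→Z) − bearing(C→B) = 143.0° ✓; |CZ| = 11.00 ✓; ∠(CZ, ZG) = 90.00° ✓; |ZG| = 35.10 ✗.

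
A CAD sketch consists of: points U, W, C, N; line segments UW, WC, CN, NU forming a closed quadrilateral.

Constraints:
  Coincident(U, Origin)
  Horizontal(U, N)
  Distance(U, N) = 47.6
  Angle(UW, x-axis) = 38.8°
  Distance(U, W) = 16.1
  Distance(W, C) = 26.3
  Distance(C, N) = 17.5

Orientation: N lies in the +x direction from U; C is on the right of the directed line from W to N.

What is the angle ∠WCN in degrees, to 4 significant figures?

111.2°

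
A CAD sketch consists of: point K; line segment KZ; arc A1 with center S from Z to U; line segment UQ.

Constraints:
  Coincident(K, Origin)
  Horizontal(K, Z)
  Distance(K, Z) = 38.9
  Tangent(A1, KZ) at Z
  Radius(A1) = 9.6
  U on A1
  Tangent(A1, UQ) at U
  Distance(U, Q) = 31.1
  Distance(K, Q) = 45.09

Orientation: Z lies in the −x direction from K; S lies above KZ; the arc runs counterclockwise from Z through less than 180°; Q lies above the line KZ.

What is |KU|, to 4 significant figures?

30.49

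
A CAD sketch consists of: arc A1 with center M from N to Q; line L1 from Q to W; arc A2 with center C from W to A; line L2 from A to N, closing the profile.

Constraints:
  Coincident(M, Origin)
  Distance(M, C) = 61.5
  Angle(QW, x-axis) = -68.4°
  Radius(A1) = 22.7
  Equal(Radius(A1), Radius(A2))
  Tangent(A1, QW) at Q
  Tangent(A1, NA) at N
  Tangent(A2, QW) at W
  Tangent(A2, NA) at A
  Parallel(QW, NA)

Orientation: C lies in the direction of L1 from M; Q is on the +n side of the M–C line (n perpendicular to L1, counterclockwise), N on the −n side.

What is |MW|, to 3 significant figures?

65.6

Tangency of A1 to both parallel lines with radius 22.7 puts Q and N at M ± 22.7·n: Q = (21.1, 8.36), N = (-21.1, -8.36). Equal radii place W and A the same way about C: W = C + 22.7·n = (43.7, -48.8), A = C − 22.7·n = (1.53, -65.5). Then |MW| = |W − M| = 65.6.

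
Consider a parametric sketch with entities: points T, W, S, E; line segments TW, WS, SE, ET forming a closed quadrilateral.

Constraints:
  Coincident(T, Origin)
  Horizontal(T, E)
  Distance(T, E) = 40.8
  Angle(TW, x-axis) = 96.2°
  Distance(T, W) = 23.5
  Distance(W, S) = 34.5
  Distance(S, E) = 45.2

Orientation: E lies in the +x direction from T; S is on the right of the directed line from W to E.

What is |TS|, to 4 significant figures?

11.53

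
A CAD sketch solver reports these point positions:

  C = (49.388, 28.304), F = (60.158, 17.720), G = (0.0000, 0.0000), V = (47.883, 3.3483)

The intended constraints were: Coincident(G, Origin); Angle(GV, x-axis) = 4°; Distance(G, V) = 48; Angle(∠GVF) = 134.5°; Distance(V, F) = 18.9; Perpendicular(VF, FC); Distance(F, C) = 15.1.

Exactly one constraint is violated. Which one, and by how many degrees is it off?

Perpendicular(VF, FC) — off by 4.00°.

G = (0.00, 0.00) ✓; GV at 4.000° ✓; |GV| = 48.00 ✓; ∠GVF = 134.5° ✓; |VF| = 18.90 ✓; ∠(VF, FC) = 86.00° ✗; |FC| = 15.10 ✓.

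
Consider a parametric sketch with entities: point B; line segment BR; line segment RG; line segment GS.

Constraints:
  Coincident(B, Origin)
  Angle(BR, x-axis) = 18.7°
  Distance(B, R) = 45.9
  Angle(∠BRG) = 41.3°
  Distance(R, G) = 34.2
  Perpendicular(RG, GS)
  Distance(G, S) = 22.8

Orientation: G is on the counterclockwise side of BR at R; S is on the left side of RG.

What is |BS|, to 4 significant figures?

7.499

∠BRG = 41.3°, so RG runs at 18.7° + (180° − 41.3°) = 157.4° from the x-axis; with |RG| = 34.2, G = R + 34.2·(cos 157.4°, sin 157.4°) = (11.90, 27.86). The perpendicularity gives GS at right angles to RG; with |GS| = 22.8 on the left of RG, S = G + 22.8·(-0.3843, -0.9232) = (3.141, 6.810). Then |BS| = |S − B| = 7.499.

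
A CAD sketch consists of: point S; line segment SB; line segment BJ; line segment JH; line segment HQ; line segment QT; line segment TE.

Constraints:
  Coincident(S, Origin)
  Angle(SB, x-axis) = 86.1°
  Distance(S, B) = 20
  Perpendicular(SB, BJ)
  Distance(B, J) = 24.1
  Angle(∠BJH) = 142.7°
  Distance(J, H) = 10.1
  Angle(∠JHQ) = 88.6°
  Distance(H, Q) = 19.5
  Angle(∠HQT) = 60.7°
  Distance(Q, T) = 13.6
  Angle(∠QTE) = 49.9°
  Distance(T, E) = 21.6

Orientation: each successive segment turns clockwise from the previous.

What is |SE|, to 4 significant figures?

35.67

S is at the origin; SB runs at 86.1° with length 20.0, so B = (1.360, 19.95). The perpendicularity gives BJ at right angles to SB, so BJ runs at -3.900°; with |BJ| = 24.1, J = (25.40, 18.31). ∠BJH = 142.7° gives JH at -41.20° from the x-axis; with |JH| = 10.1, H = (33.00, 11.66). ∠JHQ = 88.6° gives HQ at -132.6° from the x-axis; with |HQ| = 19.5, Q = (19.80, -2.692). ∠HQT = 60.7° gives QT at 108.1° from the x-axis; with |QT| = 13.6, T = (15.58, 10.23). ∠QTE = 49.9° gives TE at -22.00° from the x-axis; with |TE| = 21.6, E = (35.61, 2.143). Then |SE| = |E − S| = 35.67.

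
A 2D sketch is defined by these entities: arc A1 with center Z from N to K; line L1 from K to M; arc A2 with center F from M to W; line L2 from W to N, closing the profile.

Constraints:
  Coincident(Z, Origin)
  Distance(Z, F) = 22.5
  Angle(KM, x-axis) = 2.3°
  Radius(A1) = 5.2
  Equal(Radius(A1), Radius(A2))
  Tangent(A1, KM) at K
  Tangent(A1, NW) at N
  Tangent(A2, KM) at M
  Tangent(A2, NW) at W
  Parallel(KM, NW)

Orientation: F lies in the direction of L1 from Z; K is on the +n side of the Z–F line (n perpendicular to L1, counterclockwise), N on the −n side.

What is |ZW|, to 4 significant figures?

23.09

The slot axis is L1's direction at 2.3°, so u = (cos 2.3°, sin 2.3°) = (0.9992, 0.04013) and n = (−sin 2.3°, cos 2.3°) = (-0.04013, 0.9992). Z is at the origin and F lies 22.5 along u from Z, so F = 22.5·u = (22.48, 0.9030). Tangency of A1 to both parallel lines with radius 5.2 puts K and N at Z ± 5.2·n: K = (-0.2087, 5.196), N = (0.2087, -5.196). Equal radii place M and W the same way about F: M = F + 5.2·n = (22.27, 6.099), W = F − 5.2·n = (22.69, -4.293). Then |ZW| = |W − Z| = 23.09.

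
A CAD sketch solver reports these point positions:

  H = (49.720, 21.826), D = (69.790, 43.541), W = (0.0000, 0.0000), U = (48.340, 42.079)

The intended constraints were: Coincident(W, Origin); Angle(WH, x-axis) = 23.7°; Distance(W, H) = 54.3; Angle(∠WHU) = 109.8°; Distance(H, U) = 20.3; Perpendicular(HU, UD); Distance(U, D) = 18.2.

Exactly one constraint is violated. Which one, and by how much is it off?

Distance(U, D) = 18.2 — off by 3.30.

W = (0.00, 0.00) ✓; WH at 23.70° ✓; |WH| = 54.30 ✓; ∠WHU = 109.8° ✓; |HU| = 20.30 ✓; ∠(HU, UD) = 90.00° ✓; |UD| = 21.50 ✗.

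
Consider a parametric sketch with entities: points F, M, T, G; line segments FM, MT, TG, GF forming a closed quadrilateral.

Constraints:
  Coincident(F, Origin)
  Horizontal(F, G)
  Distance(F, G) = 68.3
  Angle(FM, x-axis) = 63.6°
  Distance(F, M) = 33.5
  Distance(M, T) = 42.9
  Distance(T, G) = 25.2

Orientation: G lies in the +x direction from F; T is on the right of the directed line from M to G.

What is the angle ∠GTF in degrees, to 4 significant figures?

172.0°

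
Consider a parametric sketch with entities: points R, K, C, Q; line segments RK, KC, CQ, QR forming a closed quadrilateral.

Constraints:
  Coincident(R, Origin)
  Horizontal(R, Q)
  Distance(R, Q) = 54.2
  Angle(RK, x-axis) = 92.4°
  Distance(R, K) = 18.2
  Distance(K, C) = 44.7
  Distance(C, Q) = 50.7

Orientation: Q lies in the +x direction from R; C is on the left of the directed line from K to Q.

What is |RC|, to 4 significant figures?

57.48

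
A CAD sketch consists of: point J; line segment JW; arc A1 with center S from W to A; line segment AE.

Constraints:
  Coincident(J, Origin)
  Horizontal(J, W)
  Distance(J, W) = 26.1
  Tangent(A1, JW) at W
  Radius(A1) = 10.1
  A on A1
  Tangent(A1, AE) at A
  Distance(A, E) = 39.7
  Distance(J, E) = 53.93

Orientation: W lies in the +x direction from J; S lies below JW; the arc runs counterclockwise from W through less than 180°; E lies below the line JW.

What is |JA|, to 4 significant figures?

19.37

J is at the origin; JW is horizontal with |JW| = 26.1 and W on the +x side, so W = (26.10, 0.000). The tangent condition forces SW to be normal to JW, so S = W + (0, -10.1) = (26.10, -10.10). Since SA ⟂ AE (tangency), |SE| = √(10.1² + 39.7²) = 40.96 regardless of where A sits on A1. So E lies on both circle(J, 53.93) and circle(S, 40.96); the below-JW intersection is E = (19.05, -50.45). A is the foot of the tangent from E: A = (16.03, -10.87).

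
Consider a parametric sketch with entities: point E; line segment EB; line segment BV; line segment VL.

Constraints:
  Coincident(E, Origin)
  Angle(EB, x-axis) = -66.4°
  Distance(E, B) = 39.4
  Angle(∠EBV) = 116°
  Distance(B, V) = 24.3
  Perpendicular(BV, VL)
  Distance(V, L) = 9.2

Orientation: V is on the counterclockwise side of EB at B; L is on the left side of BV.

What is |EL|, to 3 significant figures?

49.1

E is at the origin; EB runs at -66.4° with length 39.4, so B = 39.4·(cos -66.4°, sin -66.4°) = (15.8, -36.1). ∠EBV = 116.0°, so BV runs at -66.4° + (180° − 116.0°) = -2.40° from the x-axis; with |BV| = 24.3, V = B + 24.3·(cos -2.40°, sin -2.40°) = (40.1, -37.1). BV ⟂ VL; with |VL| = 9.2 on the left of BV, L = V + 9.2·(0.0419, 0.999) = (40.4, -27.9). Then |EL| = |L − E| = 49.1.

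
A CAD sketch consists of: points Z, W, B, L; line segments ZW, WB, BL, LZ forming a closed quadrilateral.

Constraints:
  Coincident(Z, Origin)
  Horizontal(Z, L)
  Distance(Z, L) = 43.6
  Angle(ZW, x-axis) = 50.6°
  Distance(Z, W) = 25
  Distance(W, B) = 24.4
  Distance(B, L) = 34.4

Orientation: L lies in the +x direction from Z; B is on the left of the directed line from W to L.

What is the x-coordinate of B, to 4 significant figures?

35.73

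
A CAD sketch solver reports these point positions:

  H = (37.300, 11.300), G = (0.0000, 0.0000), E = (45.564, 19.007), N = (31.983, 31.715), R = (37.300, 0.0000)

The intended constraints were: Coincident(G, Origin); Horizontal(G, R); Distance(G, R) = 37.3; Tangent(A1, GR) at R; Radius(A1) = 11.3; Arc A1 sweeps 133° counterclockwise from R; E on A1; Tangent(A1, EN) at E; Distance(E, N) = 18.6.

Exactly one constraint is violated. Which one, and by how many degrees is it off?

Tangent(A1, EN) at E — off by 3.90°.

G = (0.00, 0.00) ✓; G.y = 0.00, R.y = 0.00 ✓; |GR| = 37.30 ✓; ∠(HR, RG) = 90.00° ✓; |HR| = 11.30 ✓; bearing(H→E) − bearing(H→R) = 133.0° ✓; |HE| = 11.30 ✓; ∠(HE, EN) = 86.10° ✗; |EN| = 18.60 ✓.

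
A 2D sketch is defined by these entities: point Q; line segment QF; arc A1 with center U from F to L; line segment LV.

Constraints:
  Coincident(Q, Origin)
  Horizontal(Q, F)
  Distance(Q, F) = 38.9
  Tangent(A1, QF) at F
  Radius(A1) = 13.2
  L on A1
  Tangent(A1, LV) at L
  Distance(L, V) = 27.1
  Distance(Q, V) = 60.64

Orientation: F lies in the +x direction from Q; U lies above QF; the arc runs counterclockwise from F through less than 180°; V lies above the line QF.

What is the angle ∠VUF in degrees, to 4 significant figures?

172.9°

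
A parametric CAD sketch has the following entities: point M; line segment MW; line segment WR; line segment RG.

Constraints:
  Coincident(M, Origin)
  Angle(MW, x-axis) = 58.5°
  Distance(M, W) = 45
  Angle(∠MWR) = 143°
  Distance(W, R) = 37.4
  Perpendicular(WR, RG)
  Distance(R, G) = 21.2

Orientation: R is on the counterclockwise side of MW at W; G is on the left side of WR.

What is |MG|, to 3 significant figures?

73.6

∠MWR = 143.0°, so WR runs at 58.5° + (180° − 143.0°) = 95.5° from the x-axis; with |WR| = 37.4, R = W + 37.4·(cos 95.5°, sin 95.5°) = (19.9, 75.6). WR ⟂ RG; with |RG| = 21.2 on the left of WR, G = R + 21.2·(-0.995, -0.0958) = (-1.17, 73.6). Then |MG| = |G − M| = 73.6.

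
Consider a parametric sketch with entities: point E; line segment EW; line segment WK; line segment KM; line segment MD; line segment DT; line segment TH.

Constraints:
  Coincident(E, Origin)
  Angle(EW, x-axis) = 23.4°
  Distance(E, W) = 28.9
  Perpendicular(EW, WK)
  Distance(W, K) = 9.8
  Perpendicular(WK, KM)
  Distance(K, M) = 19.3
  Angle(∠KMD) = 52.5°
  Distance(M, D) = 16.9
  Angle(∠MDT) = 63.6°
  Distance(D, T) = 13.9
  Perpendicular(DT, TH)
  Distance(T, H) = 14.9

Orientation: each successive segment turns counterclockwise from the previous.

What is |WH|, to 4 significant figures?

22.43

E is at the origin; EW runs at 23.4° with length 28.9, so W = (26.52, 11.48). EW ⟂ WK, so WK runs at 113.4°; with |WK| = 9.8, K = (22.63, 20.47). The perpendicularity gives KM at right angles to WK, so KM runs at -156.6°; with |KM| = 19.3, M = (4.918, 12.81). ∠KMD = 52.5° gives MD at -29.10° from the x-axis; with |MD| = 16.9, D = (19.69, 4.588). ∠MDT = 63.6° gives DT at 87.30° from the x-axis; with |DT| = 13.9, T = (20.34, 18.47). DT is perpendicular to TH, so TH runs at 177.3°; with |TH| = 14.9, H = (5.456, 19.17). Then |WH| = |H − W| = 22.43.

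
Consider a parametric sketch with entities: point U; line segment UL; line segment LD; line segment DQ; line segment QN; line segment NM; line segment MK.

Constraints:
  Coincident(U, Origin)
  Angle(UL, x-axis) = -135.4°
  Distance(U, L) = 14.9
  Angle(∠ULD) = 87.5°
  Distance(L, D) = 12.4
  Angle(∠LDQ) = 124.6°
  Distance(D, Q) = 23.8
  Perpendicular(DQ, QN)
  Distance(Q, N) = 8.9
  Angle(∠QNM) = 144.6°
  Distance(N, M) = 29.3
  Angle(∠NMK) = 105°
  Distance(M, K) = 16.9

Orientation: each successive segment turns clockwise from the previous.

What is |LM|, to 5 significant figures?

26.496

U is at the origin; UL runs at -135.4° with length 14.9, so L = (-10.609, -10.462). ∠ULD = 87.5° gives LD at 132.10° from the x-axis; with |LD| = 12.4, D = (-18.922, -1.2616). ∠LDQ = 124.6° gives DQ at 76.700° from the x-axis; with |DQ| = 23.8, Q = (-13.447, 21.900). The perpendicularity gives QN at right angles to DQ, so QN runs at -13.300°; with |QN| = 8.9, N = (-4.7860, 19.853). ∠QNM = 144.6° gives NM at -48.700° from the x-axis; with |NM| = 29.3, M = (14.552, -2.1594). Then |LM| = |M − L| = 26.496.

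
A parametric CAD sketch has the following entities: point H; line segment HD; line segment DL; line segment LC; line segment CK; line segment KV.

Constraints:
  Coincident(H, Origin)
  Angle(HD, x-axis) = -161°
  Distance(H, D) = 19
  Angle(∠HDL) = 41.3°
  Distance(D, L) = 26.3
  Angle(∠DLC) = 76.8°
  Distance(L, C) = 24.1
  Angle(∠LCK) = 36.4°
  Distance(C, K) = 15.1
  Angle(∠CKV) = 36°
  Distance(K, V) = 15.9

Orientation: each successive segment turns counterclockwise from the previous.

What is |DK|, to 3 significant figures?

17.7

H is at the origin; HD runs at -161.0° with length 19.0, so D = (-18.0, -6.19). ∠HDL = 41.3° gives DL at -22.3° from the x-axis; with |DL| = 26.3, L = (6.37, -16.2). ∠DLC = 76.8° gives LC at 80.9° from the x-axis; with |LC| = 24.1, C = (10.2, 7.63). ∠LCK = 36.4° gives CK at -136° from the x-axis; with |CK| = 15.1, K = (-0.590, -2.95). Then |DK| = |K − D| = 17.7.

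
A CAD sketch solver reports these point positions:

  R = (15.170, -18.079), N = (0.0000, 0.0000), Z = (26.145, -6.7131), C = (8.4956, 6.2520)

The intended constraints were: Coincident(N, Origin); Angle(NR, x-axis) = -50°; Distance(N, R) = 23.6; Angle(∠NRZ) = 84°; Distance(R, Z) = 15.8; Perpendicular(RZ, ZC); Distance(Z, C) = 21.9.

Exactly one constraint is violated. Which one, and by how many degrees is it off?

Perpendicular(RZ, ZC) — off by 7.70°.

N = (0.00, 0.00) ✓; NR at -50.00° ✓; |NR| = 23.60 ✓; ∠NRZ = 84.00° ✓; |RZ| = 15.80 ✓; ∠(RZ, ZC) = 97.70° ✗; |ZC| = 21.90 ✓.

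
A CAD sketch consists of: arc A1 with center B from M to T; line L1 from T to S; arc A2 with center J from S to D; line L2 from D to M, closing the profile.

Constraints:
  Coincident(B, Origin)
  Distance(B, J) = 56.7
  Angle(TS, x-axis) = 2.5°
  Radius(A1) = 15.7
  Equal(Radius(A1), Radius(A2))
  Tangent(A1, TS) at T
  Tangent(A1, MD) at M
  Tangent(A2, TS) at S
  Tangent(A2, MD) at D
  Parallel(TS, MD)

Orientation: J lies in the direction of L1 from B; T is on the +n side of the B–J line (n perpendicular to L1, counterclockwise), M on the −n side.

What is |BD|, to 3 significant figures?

58.8

Tangency of A1 to both parallel lines with radius 15.7 puts T and M at B ± 15.7·n: T = (-0.685, 15.7), M = (0.685, -15.7). Equal radii place S and D the same way about J: S = J + 15.7·n = (56.0, 18.2), D = J − 15.7·n = (57.3, -13.2). Then |BD| = |D − B| = 58.8.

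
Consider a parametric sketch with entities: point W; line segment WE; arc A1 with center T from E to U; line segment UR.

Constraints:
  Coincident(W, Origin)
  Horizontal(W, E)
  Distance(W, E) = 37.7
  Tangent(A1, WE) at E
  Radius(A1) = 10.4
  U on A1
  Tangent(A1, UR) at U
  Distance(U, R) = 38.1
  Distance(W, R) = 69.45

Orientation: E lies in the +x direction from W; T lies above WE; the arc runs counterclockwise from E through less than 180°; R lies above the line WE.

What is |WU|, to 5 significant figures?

49.064

W is at the origin; W and E share the same y with |WE| = 37.7 and E on the +x side, so E = (37.700, 0.0000). A1 meets WE tangentially, so TE is at right angles to WE, so T = E + (0, 10.4) = (37.700, 10.400). Since TU ⟂ UR (tangency), |TR| = √(10.4² + 38.1²) = 39.494 regardless of where U sits on A1. So R lies on both circle(W, 69.45) and circle(T, 39.494); the above-WE intersection is R = (50.380, 47.803). U is the foot of the tangent from R: U = (48.081, 9.7724).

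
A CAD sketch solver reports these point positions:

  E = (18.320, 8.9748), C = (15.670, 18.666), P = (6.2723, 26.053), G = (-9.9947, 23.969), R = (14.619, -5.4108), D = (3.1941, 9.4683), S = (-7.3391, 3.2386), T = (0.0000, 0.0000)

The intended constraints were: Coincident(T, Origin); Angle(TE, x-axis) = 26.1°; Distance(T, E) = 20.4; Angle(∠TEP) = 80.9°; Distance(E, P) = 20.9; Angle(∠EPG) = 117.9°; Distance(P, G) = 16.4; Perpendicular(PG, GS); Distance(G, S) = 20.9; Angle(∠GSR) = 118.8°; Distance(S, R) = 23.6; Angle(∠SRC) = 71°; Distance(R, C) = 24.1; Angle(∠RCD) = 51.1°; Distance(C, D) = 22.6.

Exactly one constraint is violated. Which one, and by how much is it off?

Distance(C, D) = 22.6 — off by 7.10.

T = (0.00, 0.00) ✓; TE at 26.10° ✓; |TE| = 20.40 ✓; ∠TEP = 80.90° ✓; |EP| = 20.90 ✓; ∠EPG = 117.9° ✓; |PG| = 16.40 ✓; ∠(PG, GS) = 90.00° ✓; |GS| = 20.90 ✓; ∠GSR = 118.8° ✓; |SR| = 23.60 ✓; ∠SRC = 71.00° ✓; |RC| = 24.10 ✓; ∠RCD = 51.10° ✓; |CD| = 15.50 ✗.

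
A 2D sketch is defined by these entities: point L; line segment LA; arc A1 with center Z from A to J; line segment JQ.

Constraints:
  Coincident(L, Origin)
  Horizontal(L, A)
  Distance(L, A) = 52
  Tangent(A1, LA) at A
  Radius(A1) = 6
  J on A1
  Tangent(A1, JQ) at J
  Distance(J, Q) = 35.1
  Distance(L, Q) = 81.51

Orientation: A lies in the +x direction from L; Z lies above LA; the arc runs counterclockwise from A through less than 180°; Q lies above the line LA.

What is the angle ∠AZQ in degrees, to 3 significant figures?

142°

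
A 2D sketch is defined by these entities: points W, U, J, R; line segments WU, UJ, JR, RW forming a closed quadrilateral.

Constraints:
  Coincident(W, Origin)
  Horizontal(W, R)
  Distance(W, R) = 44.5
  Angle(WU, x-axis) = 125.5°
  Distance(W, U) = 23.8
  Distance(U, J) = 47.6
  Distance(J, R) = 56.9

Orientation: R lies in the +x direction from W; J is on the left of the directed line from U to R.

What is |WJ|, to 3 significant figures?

55.9

Checks: |UJ| = 47.60 ✓; |JR| = 56.90 ✓.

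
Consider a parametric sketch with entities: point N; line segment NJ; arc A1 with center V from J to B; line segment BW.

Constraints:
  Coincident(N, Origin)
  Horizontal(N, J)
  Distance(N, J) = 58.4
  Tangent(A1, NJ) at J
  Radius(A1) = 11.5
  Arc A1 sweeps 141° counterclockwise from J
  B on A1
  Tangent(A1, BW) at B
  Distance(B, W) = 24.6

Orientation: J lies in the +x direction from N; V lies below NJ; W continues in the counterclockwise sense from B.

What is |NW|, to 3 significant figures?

78.9

On A1, J sits at bearing 90° from V; a 141° counterclockwise sweep puts B at bearing 231°, so B = V + 11.5·(cos 231°, sin 231°) = (51.2, -20.4). The tangent condition forces VB to be normal to BW, so BW runs along (−sin 231°, cos 231°); with |BW| = 24.6, W = (70.3, -35.9). Then |NW| = |W − N| = 78.9.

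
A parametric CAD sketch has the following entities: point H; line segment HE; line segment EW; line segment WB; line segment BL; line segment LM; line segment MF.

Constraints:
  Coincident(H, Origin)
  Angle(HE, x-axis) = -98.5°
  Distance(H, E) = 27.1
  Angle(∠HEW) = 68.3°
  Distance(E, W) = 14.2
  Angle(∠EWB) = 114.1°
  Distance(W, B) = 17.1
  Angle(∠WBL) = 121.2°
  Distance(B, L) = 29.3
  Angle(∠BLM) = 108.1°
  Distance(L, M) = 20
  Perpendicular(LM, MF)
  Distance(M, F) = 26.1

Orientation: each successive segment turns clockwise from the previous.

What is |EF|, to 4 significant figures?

11.51

H is at the origin; HE runs at -98.5° with length 27.1, so E = (-4.006, -26.80). ∠HEW = 68.3° gives EW at 149.8° from the x-axis; with |EW| = 14.2, W = (-16.28, -19.66). ∠EWB = 114.1° gives WB at 83.90° from the x-axis; with |WB| = 17.1, B = (-14.46, -2.656). ∠WBL = 121.2° gives BL at 25.10° from the x-axis; with |BL| = 29.3, L = (12.07, 9.773). ∠BLM = 108.1° gives LM at -46.80° from the x-axis; with |LM| = 20.0, M = (25.76, -4.807). LM is perpendicular to MF, so MF runs at -136.8°; with |MF| = 26.1, F = (6.737, -22.67). Then |EF| = |F − E| = 11.51.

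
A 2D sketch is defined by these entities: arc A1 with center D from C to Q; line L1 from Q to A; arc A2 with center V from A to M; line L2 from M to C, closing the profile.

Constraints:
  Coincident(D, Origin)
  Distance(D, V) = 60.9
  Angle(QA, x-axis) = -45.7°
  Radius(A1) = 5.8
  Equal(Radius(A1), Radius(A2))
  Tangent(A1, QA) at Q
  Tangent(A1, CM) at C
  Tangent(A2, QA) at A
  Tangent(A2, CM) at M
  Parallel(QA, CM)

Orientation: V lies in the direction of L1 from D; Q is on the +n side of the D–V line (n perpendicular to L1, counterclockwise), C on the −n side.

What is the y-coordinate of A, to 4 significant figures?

-39.53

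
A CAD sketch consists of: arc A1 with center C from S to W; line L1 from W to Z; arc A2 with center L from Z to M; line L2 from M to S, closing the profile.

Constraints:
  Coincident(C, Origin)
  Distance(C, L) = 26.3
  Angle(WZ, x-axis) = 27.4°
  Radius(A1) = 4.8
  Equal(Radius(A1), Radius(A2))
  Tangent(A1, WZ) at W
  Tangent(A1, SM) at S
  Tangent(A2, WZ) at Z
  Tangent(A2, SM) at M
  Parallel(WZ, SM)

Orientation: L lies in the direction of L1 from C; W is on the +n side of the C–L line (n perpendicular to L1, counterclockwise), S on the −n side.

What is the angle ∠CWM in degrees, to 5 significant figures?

69.947°

Tangency of A1 to both parallel lines with radius 4.8 puts W and S at C ± 4.8·n: W = (-2.2090, 4.2615), S = (2.2090, -4.2615). Equal radii place Z and M the same way about L: Z = L + 4.8·n = (21.141, 16.365), M = L − 4.8·n = (25.559, 7.8417). Then cos ∠CWM = WC·WM / (|WC||WM|), giving 69.947°.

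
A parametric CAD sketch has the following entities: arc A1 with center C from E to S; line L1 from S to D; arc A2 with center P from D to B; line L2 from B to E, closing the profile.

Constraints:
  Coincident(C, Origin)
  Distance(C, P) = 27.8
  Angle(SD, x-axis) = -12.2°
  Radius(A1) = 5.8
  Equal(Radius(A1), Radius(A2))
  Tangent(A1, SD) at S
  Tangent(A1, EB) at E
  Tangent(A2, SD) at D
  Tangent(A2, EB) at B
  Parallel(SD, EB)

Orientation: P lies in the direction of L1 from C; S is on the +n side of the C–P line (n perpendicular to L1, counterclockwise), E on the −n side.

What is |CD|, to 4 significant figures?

28.40

The slot axis is L1's direction at -12.2°, so u = (cos -12.2°, sin -12.2°) = (0.9774, -0.2113) and n = (−sin -12.2°, cos -12.2°) = (0.2113, 0.9774). C is at the origin and P lies 27.8 along u from C, so P = 27.8·u = (27.17, -5.875). Tangency of A1 to both parallel lines with radius 5.8 puts S and E at C ± 5.8·n: S = (1.226, 5.669), E = (-1.226, -5.669). Equal radii place D and B the same way about P: D = P + 5.8·n = (28.40, -0.2058), B = P − 5.8·n = (25.95, -11.54). Then |CD| = |D − C| = 28.40.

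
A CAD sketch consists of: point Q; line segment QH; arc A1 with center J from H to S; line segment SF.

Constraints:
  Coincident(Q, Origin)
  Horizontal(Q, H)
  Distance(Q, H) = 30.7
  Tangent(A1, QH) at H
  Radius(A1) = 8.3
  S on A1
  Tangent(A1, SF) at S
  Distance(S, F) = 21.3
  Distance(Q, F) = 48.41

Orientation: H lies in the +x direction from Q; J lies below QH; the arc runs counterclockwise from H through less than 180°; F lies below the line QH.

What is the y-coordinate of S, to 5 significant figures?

-13.635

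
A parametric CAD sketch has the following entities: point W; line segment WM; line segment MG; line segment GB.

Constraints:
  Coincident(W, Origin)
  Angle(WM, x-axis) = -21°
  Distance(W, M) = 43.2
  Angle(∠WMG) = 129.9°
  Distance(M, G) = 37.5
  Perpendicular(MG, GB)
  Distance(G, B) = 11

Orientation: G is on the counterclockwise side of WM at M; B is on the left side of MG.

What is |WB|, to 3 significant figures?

68.9

∠WMG = 129.9°, so MG runs at -21.0° + (180° − 129.9°) = 29.1° from the x-axis; with |MG| = 37.5, G = M + 37.5·(cos 29.1°, sin 29.1°) = (73.1, 2.76). MG ⟂ GB; with |GB| = 11.0 on the left of MG, B = G + 11.0·(-0.486, 0.874) = (67.7, 12.4). Then |WB| = |B − W| = 68.9.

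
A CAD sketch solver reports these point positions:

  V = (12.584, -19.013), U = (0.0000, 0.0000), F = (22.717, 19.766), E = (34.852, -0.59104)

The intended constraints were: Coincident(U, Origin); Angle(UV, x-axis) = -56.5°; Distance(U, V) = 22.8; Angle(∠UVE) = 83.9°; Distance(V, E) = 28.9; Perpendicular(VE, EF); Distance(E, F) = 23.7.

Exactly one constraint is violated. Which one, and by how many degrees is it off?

Perpendicular(VE, EF) — off by 8.80°.

U = (0.00, 0.00) ✓; UV at -56.50° ✓; |UV| = 22.80 ✓; ∠UVE = 83.90° ✓; |VE| = 28.90 ✓; ∠(VE, EF) = 81.20° ✗; |EF| = 23.70 ✓.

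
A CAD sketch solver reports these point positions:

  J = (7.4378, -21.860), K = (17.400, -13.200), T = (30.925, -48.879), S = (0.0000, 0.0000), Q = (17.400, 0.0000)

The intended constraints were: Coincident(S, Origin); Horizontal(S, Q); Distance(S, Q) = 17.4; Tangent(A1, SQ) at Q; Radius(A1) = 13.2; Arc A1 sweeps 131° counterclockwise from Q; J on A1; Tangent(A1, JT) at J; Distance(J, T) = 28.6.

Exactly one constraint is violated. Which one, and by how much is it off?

Distance(J, T) = 28.6 — off by 7.20.

S = (0.00, 0.00) ✓; S.y = 0.00, Q.y = 0.00 ✓; |SQ| = 17.40 ✓; ∠(KQ, QS) = 90.00° ✓; |KQ| = 13.20 ✓; bearing(K→J) − bearing(K→Q) = 131.0° ✓; |KJ| = 13.20 ✓; ∠(KJ, JT) = 90.00° ✓; |JT| = 35.80 ✗.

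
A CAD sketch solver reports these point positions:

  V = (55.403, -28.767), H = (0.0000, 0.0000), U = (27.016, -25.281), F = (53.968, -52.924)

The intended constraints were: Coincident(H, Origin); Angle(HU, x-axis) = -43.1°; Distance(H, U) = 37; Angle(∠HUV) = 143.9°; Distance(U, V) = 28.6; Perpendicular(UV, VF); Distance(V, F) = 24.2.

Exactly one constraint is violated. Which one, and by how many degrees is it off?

Perpendicular(UV, VF) — off by 3.60°.

H = (0.00, 0.00) ✓; HU at -43.10° ✓; |HU| = 37.00 ✓; ∠HUV = 143.9° ✓; |UV| = 28.60 ✓; ∠(UV, VF) = 86.40° ✗; |VF| = 24.20 ✓.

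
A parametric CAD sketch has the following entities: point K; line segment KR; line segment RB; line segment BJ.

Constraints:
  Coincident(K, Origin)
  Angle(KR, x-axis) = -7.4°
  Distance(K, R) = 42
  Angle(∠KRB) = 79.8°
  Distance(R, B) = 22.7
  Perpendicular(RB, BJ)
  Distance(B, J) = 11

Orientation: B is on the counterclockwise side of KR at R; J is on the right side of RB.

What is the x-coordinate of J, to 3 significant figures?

51.5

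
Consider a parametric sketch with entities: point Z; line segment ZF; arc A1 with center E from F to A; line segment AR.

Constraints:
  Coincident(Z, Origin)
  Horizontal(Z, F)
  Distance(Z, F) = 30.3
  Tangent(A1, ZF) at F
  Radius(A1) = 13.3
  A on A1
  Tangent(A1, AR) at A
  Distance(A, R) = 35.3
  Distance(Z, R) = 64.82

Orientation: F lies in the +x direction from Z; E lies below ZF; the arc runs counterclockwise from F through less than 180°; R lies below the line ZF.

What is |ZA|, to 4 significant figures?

29.55

Z is at the origin; Z and F share the same y with |ZF| = 30.3 and F on the +x side, so F = (30.30, 0.000). The tangent condition forces EF to be normal to ZF, so E = F + (0, -13.3) = (30.30, -13.30). Since EA ⟂ AR (tangency), |ER| = √(13.3² + 35.3²) = 37.72 regardless of where A sits on A1. So R lies on both circle(Z, 64.82) and circle(E, 37.72); the below-ZF intersection is R = (42.40, -49.03). A is the foot of the tangent from R: A = (20.02, -21.73).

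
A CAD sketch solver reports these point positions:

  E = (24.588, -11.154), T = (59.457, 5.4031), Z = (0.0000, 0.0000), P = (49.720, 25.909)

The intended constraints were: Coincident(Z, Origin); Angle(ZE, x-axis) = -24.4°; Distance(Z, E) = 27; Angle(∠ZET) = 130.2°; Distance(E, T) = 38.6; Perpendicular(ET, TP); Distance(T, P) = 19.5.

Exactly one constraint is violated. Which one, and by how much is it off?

Distance(T, P) = 19.5 — off by 3.20.

Z = (0.00, 0.00) ✓; ZE at -24.40° ✓; |ZE| = 27.00 ✓; ∠ZET = 130.2° ✓; |ET| = 38.60 ✓; ∠(ET, TP) = 90.00° ✓; |TP| = 22.70 ✗.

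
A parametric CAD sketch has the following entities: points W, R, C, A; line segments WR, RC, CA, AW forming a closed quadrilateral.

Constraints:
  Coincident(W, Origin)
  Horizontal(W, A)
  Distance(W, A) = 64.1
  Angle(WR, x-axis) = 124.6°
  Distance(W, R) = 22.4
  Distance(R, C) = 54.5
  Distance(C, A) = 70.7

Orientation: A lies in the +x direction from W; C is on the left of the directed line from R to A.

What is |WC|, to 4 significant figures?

63.29

W is at the origin; W and A share the same y with |WA| = 64.1 and A in +x, so A = (64.1, 0). WR runs at 124.6° with |WR| = 22.4, so R = (-12.72, 18.44). C is determined by |RC| = 54.5 and |CA| = 70.7 together: it lies at the intersection of circle(R, 54.5) and circle(A, 70.7). With |RA| = 79.00, the foot of the radical line on RA is 26.66 from R and the perpendicular offset is √(54.5² − 26.66²) = 47.53. Taking the left-of-RA solution: C = (24.30, 58.43).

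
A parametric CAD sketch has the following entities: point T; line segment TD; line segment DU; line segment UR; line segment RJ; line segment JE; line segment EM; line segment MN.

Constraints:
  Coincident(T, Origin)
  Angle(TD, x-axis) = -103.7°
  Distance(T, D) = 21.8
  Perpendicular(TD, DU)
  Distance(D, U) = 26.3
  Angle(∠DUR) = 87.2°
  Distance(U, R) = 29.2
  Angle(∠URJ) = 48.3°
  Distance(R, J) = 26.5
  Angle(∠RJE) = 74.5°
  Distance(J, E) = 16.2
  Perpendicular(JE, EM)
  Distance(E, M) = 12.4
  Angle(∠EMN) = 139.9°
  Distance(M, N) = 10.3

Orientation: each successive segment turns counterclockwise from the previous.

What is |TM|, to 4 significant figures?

27.57

T is at the origin; TD runs at -103.7° with length 21.8, so D = (-5.163, -21.18). TD is perpendicular to DU, so DU runs at -13.70°; with |DU| = 26.3, U = (20.39, -27.41). ∠DUR = 87.2° gives UR at 79.10° from the x-axis; with |UR| = 29.2, R = (25.91, 1.265). ∠URJ = 48.3° gives RJ at -149.2° from the x-axis; with |RJ| = 26.5, J = (3.148, -12.30). ∠RJE = 74.5° gives JE at -43.70° from the x-axis; with |JE| = 16.2, E = (14.86, -23.50). The perpendicularity gives EM at right angles to JE, so EM runs at 46.30°; with |EM| = 12.4, M = (23.43, -14.53). Then |TM| = |M − T| = 27.57.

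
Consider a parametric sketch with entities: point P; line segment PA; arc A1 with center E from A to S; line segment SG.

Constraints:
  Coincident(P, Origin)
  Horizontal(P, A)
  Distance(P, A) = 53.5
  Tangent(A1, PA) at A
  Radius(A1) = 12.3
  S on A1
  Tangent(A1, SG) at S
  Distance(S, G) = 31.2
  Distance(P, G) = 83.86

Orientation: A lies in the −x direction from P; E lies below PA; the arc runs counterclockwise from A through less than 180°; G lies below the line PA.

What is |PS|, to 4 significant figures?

65.81

Checks: |ES| = 12.30 ✓; ∠(ES, SG) = 90.00° ✓; |SG| = 31.20 ✓; |PG| = 83.86 ✓.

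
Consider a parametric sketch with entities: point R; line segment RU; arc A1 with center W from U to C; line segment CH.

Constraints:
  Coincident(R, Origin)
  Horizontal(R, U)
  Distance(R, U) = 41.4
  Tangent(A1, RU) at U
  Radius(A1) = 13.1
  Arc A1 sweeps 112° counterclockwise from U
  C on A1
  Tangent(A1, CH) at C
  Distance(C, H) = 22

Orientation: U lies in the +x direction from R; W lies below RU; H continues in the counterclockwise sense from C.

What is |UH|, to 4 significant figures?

38.60

R is at the origin; R and U share the same y with |RU| = 41.4 and U on the +x side, so U = (41.40, 0.000). The tangent condition forces WU to be normal to RU, so W = U + (0, -13.1) = (41.40, -13.10). On A1, U sits at bearing 90° from W; a 112° counterclockwise sweep puts C at bearing 202°, so C = W + 13.1·(cos 202°, sin 202°) = (29.25, -18.01). Tangency of A1 to CH means the radius WC is perpendicular to CH, so CH runs along (−sin 202°, cos 202°); with |CH| = 22.0, H = (37.50, -38.41). Then |UH| = |H − U| = 38.60.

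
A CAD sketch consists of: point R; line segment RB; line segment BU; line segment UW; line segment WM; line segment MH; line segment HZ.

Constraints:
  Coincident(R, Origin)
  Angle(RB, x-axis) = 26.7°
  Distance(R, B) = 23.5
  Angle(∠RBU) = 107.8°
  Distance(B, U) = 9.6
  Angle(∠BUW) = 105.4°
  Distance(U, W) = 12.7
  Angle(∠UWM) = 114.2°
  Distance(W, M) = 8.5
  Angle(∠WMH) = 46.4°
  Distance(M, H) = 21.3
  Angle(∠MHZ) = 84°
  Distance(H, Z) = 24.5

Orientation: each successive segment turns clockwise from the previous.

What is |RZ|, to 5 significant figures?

44.827

R is at the origin; RB runs at 26.7° with length 23.5, so B = (20.994, 10.559). ∠RBU = 107.8° gives BU at -45.500° from the x-axis; with |BU| = 9.6, U = (27.723, 3.7118). ∠BUW = 105.4° gives UW at -120.10° from the x-axis; with |UW| = 12.7, W = (21.354, -7.2756). ∠UWM = 114.2° gives WM at 174.10° from the x-axis; with |WM| = 8.5, M = (12.899, -6.4019). ∠WMH = 46.4° gives MH at 40.500° from the x-axis; with |MH| = 21.3, H = (29.095, 7.4313). ∠MHZ = 84.0° gives HZ at -55.500° from the x-axis; with |HZ| = 24.5, Z = (42.972, -12.760). Then |RZ| = |Z − R| = 44.827.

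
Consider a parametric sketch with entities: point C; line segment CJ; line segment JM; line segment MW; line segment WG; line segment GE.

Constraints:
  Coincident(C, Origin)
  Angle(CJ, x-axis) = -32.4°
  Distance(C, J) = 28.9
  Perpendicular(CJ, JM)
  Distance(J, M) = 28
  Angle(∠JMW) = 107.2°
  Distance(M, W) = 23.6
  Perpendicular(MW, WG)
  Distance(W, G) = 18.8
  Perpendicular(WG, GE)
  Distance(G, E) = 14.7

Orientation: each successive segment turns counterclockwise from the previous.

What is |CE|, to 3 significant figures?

19.5

C is at the origin; CJ runs at -32.4° with length 28.9, so J = (24.4, -15.5). CJ ⟂ JM, so JM runs at 57.6°; with |JM| = 28.0, M = (39.4, 8.16). ∠JMW = 107.2° gives MW at 130° from the x-axis; with |MW| = 23.6, W = (24.1, 26.1). MW is perpendicular to WG, so WG runs at -140°; with |WG| = 18.8, G = (9.79, 13.9). WG is perpendicular to GE, so GE runs at -49.6°; with |GE| = 14.7, E = (19.3, 2.75). Then |CE| = |E − C| = 19.5.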